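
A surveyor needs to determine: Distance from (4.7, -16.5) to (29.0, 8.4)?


dx=24.3, dy=24.9
d^2 = 24.3^2 + 24.9^2 = 1210.5
d = sqrt(1210.5) = 34.7922

34.7922


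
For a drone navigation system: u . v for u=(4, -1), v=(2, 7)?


u . v = u_x*v_x + u_y*v_y = 4*2 + (-1)*7
= 8 + (-7) = 1

1


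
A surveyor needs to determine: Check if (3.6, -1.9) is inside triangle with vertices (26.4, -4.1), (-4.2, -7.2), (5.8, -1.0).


Cross products: AB x AP = -138, BC x BP = 4.64, CA x CP = -25.36
All same sign? no

No, outside


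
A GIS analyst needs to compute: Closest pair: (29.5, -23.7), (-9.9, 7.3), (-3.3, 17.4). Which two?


d(P0,P1) = 50.1334, d(P0,P2) = 52.5837, d(P1,P2) = 12.0652
Closest: P1 and P2

Closest pair: (-9.9, 7.3) and (-3.3, 17.4), distance = 12.0652


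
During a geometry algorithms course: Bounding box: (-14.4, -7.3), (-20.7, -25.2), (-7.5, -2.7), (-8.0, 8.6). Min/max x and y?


x range: [-20.7, -7.5]
y range: [-25.2, 8.6]
Bounding box: (-20.7,-25.2) to (-7.5,8.6)

(-20.7,-25.2) to (-7.5,8.6)


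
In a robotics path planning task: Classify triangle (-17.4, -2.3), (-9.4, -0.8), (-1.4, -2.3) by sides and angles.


Side lengths squared: AB^2=66.25, BC^2=66.25, CA^2=256
Sorted: [66.25, 66.25, 256]
By sides: Isosceles, By angles: Obtuse

Isosceles, Obtuse


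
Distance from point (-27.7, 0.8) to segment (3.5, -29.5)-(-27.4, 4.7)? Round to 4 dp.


Project P onto AB: t = 0.9416 (clamped to [0,1])
Closest point on segment: (-25.5948, 2.702)
Distance: 2.8372

2.8372


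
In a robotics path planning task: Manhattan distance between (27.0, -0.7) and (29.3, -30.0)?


|27-29.3| + |(-0.7)-(-30)| = 2.3 + 29.3 = 31.6

31.6


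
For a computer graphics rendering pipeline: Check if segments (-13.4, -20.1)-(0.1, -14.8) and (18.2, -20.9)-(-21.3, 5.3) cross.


Cross products: d1=796.32, d2=233.27, d3=-178.28, d4=384.77
d1*d2 < 0 and d3*d4 < 0? no

No, they don't intersect


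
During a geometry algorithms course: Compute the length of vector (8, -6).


|u| = sqrt(8^2 + (-6)^2) = sqrt(100) = 10

10


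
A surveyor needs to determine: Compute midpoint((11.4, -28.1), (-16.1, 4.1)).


M = ((11.4+(-16.1))/2, ((-28.1)+4.1)/2)
= (-2.35, -12)

(-2.35, -12)


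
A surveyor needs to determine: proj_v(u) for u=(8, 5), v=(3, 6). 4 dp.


u.v = 54, |v| = sqrt(45) = 6.7082
Scalar projection = u.v / |v| = 54 / sqrt(45) = 8.0498

8.0498


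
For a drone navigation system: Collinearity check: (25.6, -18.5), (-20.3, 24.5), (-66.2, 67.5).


Cross product: ((-20.3)-25.6)*(67.5-(-18.5)) - (24.5-(-18.5))*((-66.2)-25.6)
= 0

Yes, collinear


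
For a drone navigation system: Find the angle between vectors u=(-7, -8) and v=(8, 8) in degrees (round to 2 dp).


u.v = -120, |u| = sqrt(113) = 10.6301, |v| = sqrt(128) = 11.3137
cos(theta) = u.v/(|u||v|) = -120/sqrt(14464) = -0.997785
theta = acos(-0.997785) = 176.19 degrees

176.19 degrees


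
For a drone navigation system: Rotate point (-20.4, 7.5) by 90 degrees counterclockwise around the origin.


90° CCW: (x,y) -> (-y, x)
(-20.4,7.5) -> (-7.5, -20.4)

(-7.5, -20.4)


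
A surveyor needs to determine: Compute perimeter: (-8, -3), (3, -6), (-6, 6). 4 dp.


Sides: (-8, -3)->(3, -6): sqrt(130) = 11.401754, (3, -6)->(-6, 6): sqrt(225) = 15, (-6, 6)->(-8, -3): sqrt(85) = 9.219544
Sum = 35.621298
Perimeter = 35.6213

35.6213


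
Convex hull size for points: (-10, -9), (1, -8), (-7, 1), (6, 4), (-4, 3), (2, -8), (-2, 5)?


Convex hull vertices (CCW): (-10, -9), (2, -8), (6, 4), (-2, 5), (-7, 1)
Count = 5

5


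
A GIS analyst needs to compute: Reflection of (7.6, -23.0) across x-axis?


Reflection over x-axis: (x,y) -> (x,-y)
(7.6, -23) -> (7.6, 23)

(7.6, 23)


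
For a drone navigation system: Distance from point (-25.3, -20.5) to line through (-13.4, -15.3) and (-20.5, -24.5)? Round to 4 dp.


|cross product| = 72.56
|line direction| = sqrt(135.05) = 11.6211
Distance = 72.56/sqrt(135.05) = 6.2438

6.2438


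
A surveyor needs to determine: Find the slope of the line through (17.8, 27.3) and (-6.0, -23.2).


slope = (y2-y1)/(x2-x1) = ((-23.2)-27.3)/((-6)-17.8) = (-50.5)/(-23.8) = 2.1218

2.1218


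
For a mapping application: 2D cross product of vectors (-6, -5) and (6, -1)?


u x v = u_x*v_y - u_y*v_x = (-6)*(-1) - (-5)*6
= 6 - (-30) = 36

36


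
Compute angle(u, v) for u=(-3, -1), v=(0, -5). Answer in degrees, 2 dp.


u.v = 5, |u| = sqrt(10) = 3.1623, |v| = sqrt(25) = 5
cos(theta) = u.v/(|u||v|) = 5/sqrt(250) = 0.316228
theta = acos(0.316228) = 71.57 degrees

71.57 degrees


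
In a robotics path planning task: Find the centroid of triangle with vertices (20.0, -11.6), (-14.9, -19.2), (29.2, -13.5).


Centroid = ((x_A+x_B+x_C)/3, (y_A+y_B+y_C)/3)
= ((20+(-14.9)+29.2)/3, ((-11.6)+(-19.2)+(-13.5))/3)
= (11.4333, -14.7667)

(11.4333, -14.7667)


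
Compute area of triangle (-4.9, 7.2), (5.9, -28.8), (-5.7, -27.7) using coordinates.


Area = |x_A(y_B-y_C) + x_B(y_C-y_A) + x_C(y_A-y_B)|/2
= |5.39 + (-205.91) + (-205.2)|/2
= 405.72/2 = 202.86

202.86


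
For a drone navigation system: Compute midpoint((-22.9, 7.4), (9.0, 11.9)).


M = (((-22.9)+9)/2, (7.4+11.9)/2)
= (-6.95, 9.65)

(-6.95, 9.65)


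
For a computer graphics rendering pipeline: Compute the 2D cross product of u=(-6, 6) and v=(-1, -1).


u x v = u_x*v_y - u_y*v_x = (-6)*(-1) - 6*(-1)
= 6 - (-6) = 12

12


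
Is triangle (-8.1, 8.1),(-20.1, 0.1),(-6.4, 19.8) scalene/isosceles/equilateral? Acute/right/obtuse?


Side lengths squared: AB^2=208, BC^2=575.78, CA^2=139.78
Sorted: [139.78, 208, 575.78]
By sides: Scalene, By angles: Obtuse

Scalene, Obtuse


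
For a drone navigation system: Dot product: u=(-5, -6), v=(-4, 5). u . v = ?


u . v = u_x*v_x + u_y*v_y = (-5)*(-4) + (-6)*5
= 20 + (-30) = -10

-10


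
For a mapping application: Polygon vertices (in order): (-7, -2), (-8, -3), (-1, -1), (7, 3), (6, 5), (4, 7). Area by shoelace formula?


Shoelace sum: ((-7)*(-3) - (-8)*(-2)) + ((-8)*(-1) - (-1)*(-3)) + ((-1)*3 - 7*(-1)) + (7*5 - 6*3) + (6*7 - 4*5) + (4*(-2) - (-7)*7)
= 94
Area = |94|/2 = 47

47


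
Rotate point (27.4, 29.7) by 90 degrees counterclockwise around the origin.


90° CCW: (x,y) -> (-y, x)
(27.4,29.7) -> (-29.7, 27.4)

(-29.7, 27.4)


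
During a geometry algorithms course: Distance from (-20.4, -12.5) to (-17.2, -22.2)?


dx=3.2, dy=-9.7
d^2 = 3.2^2 + (-9.7)^2 = 104.33
d = sqrt(104.33) = 10.2142

10.2142


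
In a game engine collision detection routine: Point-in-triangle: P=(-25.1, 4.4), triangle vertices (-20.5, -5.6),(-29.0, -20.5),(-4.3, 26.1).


Cross products: AB x AP = -153.54, BC x BP = 433.29, CA x CP = -307.82
All same sign? no

No, outside


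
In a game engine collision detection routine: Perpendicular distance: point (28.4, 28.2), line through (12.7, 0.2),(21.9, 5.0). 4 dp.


|cross product| = 182.24
|line direction| = sqrt(107.68) = 10.3769
Distance = 182.24/sqrt(107.68) = 17.5621

17.5621


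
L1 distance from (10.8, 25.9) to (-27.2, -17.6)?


|10.8-(-27.2)| + |25.9-(-17.6)| = 38 + 43.5 = 81.5

81.5


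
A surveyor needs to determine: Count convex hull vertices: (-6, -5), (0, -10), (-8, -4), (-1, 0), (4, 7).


Convex hull vertices (CCW): (-8, -4), (0, -10), (4, 7)
Count = 3

3


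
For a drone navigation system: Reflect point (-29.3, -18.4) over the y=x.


Reflection over y=x: (x,y) -> (y,x)
(-29.3, -18.4) -> (-18.4, -29.3)

(-18.4, -29.3)


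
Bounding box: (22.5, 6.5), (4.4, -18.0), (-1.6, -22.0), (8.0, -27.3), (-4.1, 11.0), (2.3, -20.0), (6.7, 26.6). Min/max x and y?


x range: [-4.1, 22.5]
y range: [-27.3, 26.6]
Bounding box: (-4.1,-27.3) to (22.5,26.6)

(-4.1,-27.3) to (22.5,26.6)


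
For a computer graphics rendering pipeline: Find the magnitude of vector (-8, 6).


|u| = sqrt((-8)^2 + 6^2) = sqrt(100) = 10

10


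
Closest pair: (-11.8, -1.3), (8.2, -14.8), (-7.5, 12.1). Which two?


d(P0,P1) = 24.1299, d(P0,P2) = 14.073, d(P1,P2) = 31.1464
Closest: P0 and P2

Closest pair: (-11.8, -1.3) and (-7.5, 12.1), distance = 14.073


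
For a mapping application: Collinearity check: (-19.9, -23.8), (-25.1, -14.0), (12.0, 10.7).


Cross product: ((-25.1)-(-19.9))*(10.7-(-23.8)) - ((-14)-(-23.8))*(12-(-19.9))
= -492.02

No, not collinear


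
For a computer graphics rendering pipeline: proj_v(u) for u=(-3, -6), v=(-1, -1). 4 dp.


u.v = 9, |v| = sqrt(2) = 1.4142
Scalar projection = u.v / |v| = 9 / sqrt(2) = 6.364

6.364


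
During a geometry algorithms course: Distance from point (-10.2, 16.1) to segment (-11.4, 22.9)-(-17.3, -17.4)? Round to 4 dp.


Project P onto AB: t = 0.1609 (clamped to [0,1])
Closest point on segment: (-12.3495, 16.4147)
Distance: 2.1724

2.1724


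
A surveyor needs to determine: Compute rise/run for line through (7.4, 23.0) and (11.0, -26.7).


slope = (y2-y1)/(x2-x1) = ((-26.7)-23)/(11-7.4) = (-49.7)/3.6 = -13.8056

-13.8056


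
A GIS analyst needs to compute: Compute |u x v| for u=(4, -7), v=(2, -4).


|u x v| = |4*(-4) - (-7)*2|
= |(-16) - (-14)| = 2

2


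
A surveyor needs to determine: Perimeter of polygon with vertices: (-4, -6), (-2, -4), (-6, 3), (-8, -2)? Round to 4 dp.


Sides: (-4, -6)->(-2, -4): sqrt(8) = 2.828427, (-2, -4)->(-6, 3): sqrt(65) = 8.062258, (-6, 3)->(-8, -2): sqrt(29) = 5.385165, (-8, -2)->(-4, -6): sqrt(32) = 5.656854
Sum = 21.932704
Perimeter = 21.9327

21.9327


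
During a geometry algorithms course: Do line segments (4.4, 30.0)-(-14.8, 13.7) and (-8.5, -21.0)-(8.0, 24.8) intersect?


Cross products: d1=250.68, d2=861.09, d3=768.93, d4=158.52
d1*d2 < 0 and d3*d4 < 0? no

No, they don't intersect


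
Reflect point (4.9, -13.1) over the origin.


Reflection over origin: (x,y) -> (-x,-y)
(4.9, -13.1) -> (-4.9, 13.1)

(-4.9, 13.1)


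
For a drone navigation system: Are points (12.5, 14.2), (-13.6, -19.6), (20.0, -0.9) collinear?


Cross product: ((-13.6)-12.5)*((-0.9)-14.2) - ((-19.6)-14.2)*(20-12.5)
= 647.61

No, not collinear


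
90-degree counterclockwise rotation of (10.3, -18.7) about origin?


90° CCW: (x,y) -> (-y, x)
(10.3,-18.7) -> (18.7, 10.3)

(18.7, 10.3)


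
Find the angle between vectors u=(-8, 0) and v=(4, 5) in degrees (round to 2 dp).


u.v = -32, |u| = sqrt(64) = 8, |v| = sqrt(41) = 6.4031
cos(theta) = u.v/(|u||v|) = -32/sqrt(2624) = -0.624695
theta = acos(-0.624695) = 128.66 degrees

128.66 degrees


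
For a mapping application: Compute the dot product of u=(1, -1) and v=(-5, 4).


u . v = u_x*v_x + u_y*v_y = 1*(-5) + (-1)*4
= (-5) + (-4) = -9

-9


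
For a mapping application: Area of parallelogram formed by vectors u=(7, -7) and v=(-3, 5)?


|u x v| = |7*5 - (-7)*(-3)|
= |35 - 21| = 14

14


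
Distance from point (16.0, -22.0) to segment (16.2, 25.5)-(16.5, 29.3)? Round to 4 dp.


Project P onto AB: t = 0 (clamped to [0,1])
Closest point on segment: (16.2, 25.5)
Distance: 47.5004

47.5004


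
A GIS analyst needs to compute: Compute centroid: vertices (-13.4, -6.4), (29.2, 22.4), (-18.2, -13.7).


Centroid = ((x_A+x_B+x_C)/3, (y_A+y_B+y_C)/3)
= (((-13.4)+29.2+(-18.2))/3, ((-6.4)+22.4+(-13.7))/3)
= (-0.8, 0.7667)

(-0.8, 0.7667)


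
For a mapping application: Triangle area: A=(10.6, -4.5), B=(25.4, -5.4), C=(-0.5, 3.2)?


Area = |x_A(y_B-y_C) + x_B(y_C-y_A) + x_C(y_A-y_B)|/2
= |(-91.16) + 195.58 + (-0.45)|/2
= 103.97/2 = 51.985

51.985


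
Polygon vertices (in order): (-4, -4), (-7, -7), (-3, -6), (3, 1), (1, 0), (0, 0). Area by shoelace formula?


Shoelace sum: ((-4)*(-7) - (-7)*(-4)) + ((-7)*(-6) - (-3)*(-7)) + ((-3)*1 - 3*(-6)) + (3*0 - 1*1) + (1*0 - 0*0) + (0*(-4) - (-4)*0)
= 35
Area = |35|/2 = 17.5

17.5


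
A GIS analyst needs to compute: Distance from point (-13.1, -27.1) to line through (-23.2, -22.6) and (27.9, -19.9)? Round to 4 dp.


|cross product| = 257.22
|line direction| = sqrt(2618.5) = 51.1713
Distance = 257.22/sqrt(2618.5) = 5.0266

5.0266


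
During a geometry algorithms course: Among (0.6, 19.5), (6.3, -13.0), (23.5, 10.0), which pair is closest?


d(P0,P1) = 32.9961, d(P0,P2) = 24.7923, d(P1,P2) = 28.72
Closest: P0 and P2

Closest pair: (0.6, 19.5) and (23.5, 10.0), distance = 24.7923


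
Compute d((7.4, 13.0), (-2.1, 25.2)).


dx=-9.5, dy=12.2
d^2 = (-9.5)^2 + 12.2^2 = 239.09
d = sqrt(239.09) = 15.4625

15.4625


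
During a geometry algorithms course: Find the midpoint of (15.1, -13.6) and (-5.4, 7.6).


M = ((15.1+(-5.4))/2, ((-13.6)+7.6)/2)
= (4.85, -3)

(4.85, -3)


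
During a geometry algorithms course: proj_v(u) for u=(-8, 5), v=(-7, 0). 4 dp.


u.v = 56, |v| = sqrt(49) = 7
Scalar projection = u.v / |v| = 56 / sqrt(49) = 8

8


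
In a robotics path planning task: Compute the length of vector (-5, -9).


|u| = sqrt((-5)^2 + (-9)^2) = sqrt(106) = 10.2956

10.2956


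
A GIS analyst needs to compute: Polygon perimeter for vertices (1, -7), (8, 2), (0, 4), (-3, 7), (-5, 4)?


Sides: (1, -7)->(8, 2): sqrt(130) = 11.401754, (8, 2)->(0, 4): sqrt(68) = 8.246211, (0, 4)->(-3, 7): sqrt(18) = 4.242641, (-3, 7)->(-5, 4): sqrt(13) = 3.605551, (-5, 4)->(1, -7): sqrt(157) = 12.529964
Sum = 40.026121
Perimeter = 40.0261

40.0261


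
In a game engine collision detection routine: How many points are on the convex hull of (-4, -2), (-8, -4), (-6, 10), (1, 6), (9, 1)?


Convex hull vertices (CCW): (-8, -4), (9, 1), (1, 6), (-6, 10)
Count = 4

4


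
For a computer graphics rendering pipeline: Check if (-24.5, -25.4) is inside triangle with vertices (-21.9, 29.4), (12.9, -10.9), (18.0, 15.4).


Cross products: AB x AP = -2011.82, BC x BP = 909.67, CA x CP = 2222.92
All same sign? no

No, outside


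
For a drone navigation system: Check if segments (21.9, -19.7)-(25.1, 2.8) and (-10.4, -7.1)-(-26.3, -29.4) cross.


Cross products: d1=920.63, d2=634.24, d3=767.07, d4=1053.46
d1*d2 < 0 and d3*d4 < 0? no

No, they don't intersect


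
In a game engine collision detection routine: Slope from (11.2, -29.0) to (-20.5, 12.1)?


slope = (y2-y1)/(x2-x1) = (12.1-(-29))/((-20.5)-11.2) = 41.1/(-31.7) = -1.2965

-1.2965


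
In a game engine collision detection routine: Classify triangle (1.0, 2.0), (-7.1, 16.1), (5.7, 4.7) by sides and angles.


Side lengths squared: AB^2=264.42, BC^2=293.8, CA^2=29.38
Sorted: [29.38, 264.42, 293.8]
By sides: Scalene, By angles: Right

Scalene, Right


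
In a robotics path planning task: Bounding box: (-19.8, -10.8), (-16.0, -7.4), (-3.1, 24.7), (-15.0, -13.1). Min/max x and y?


x range: [-19.8, -3.1]
y range: [-13.1, 24.7]
Bounding box: (-19.8,-13.1) to (-3.1,24.7)

(-19.8,-13.1) to (-3.1,24.7)


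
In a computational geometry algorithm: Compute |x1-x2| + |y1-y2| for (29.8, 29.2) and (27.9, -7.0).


|29.8-27.9| + |29.2-(-7)| = 1.9 + 36.2 = 38.1

38.1


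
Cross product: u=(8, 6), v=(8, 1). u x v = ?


u x v = u_x*v_y - u_y*v_x = 8*1 - 6*8
= 8 - 48 = -40

-40


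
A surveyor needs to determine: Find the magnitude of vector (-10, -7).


|u| = sqrt((-10)^2 + (-7)^2) = sqrt(149) = 12.2066

12.2066


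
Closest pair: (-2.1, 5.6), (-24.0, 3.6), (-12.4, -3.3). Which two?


d(P0,P1) = 21.9911, d(P0,P2) = 13.6125, d(P1,P2) = 13.497
Closest: P1 and P2

Closest pair: (-24.0, 3.6) and (-12.4, -3.3), distance = 13.497


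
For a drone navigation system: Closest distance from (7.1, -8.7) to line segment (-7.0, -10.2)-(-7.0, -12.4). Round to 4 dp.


Project P onto AB: t = 0 (clamped to [0,1])
Closest point on segment: (-7, -10.2)
Distance: 14.1796

14.1796


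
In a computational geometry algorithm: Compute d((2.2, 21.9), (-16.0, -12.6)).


dx=-18.2, dy=-34.5
d^2 = (-18.2)^2 + (-34.5)^2 = 1521.49
d = sqrt(1521.49) = 39.0063

39.0063


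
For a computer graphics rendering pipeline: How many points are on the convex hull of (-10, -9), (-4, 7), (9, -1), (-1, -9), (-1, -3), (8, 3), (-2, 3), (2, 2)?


Convex hull vertices (CCW): (-10, -9), (-1, -9), (9, -1), (8, 3), (-4, 7)
Count = 5

5


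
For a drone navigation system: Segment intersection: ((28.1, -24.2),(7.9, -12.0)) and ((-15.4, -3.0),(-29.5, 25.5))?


Cross products: d1=-940.83, d2=-537.15, d3=102.46, d4=-301.22
d1*d2 < 0 and d3*d4 < 0? no

No, they don't intersect


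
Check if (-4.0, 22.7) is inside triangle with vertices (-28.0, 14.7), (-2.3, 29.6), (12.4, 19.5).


Cross products: AB x AP = -152, BC x BP = -118.6, CA x CP = -208
All same sign? yes

Yes, inside


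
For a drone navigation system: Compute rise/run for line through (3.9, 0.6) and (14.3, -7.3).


slope = (y2-y1)/(x2-x1) = ((-7.3)-0.6)/(14.3-3.9) = (-7.9)/10.4 = -0.7596

-0.7596


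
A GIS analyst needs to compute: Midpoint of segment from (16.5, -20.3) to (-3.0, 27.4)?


M = ((16.5+(-3))/2, ((-20.3)+27.4)/2)
= (6.75, 3.55)

(6.75, 3.55)


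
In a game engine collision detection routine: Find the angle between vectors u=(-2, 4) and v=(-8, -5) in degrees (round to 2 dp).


u.v = -4, |u| = sqrt(20) = 4.4721, |v| = sqrt(89) = 9.434
cos(theta) = u.v/(|u||v|) = -4/sqrt(1780) = -0.094809
theta = acos(-0.094809) = 95.44 degrees

95.44 degrees


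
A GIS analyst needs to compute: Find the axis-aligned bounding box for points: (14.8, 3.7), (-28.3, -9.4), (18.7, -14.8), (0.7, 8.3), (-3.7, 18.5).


x range: [-28.3, 18.7]
y range: [-14.8, 18.5]
Bounding box: (-28.3,-14.8) to (18.7,18.5)

(-28.3,-14.8) to (18.7,18.5)


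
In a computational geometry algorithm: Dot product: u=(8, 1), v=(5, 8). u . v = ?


u . v = u_x*v_x + u_y*v_y = 8*5 + 1*8
= 40 + 8 = 48

48


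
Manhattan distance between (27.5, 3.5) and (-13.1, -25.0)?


|27.5-(-13.1)| + |3.5-(-25)| = 40.6 + 28.5 = 69.1

69.1


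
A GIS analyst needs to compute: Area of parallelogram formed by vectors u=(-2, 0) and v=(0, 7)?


|u x v| = |(-2)*7 - 0*0|
= |(-14) - 0| = 14

14


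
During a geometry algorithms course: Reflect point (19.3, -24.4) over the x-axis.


Reflection over x-axis: (x,y) -> (x,-y)
(19.3, -24.4) -> (19.3, 24.4)

(19.3, 24.4)


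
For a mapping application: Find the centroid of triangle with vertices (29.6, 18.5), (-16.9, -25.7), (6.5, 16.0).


Centroid = ((x_A+x_B+x_C)/3, (y_A+y_B+y_C)/3)
= ((29.6+(-16.9)+6.5)/3, (18.5+(-25.7)+16)/3)
= (6.4, 2.9333)

(6.4, 2.9333)


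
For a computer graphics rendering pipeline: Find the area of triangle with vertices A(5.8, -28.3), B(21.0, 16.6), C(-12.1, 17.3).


Area = |x_A(y_B-y_C) + x_B(y_C-y_A) + x_C(y_A-y_B)|/2
= |(-4.06) + 957.6 + 543.29|/2
= 1496.83/2 = 748.415

748.415


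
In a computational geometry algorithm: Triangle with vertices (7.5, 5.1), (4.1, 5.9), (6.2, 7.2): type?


Side lengths squared: AB^2=12.2, BC^2=6.1, CA^2=6.1
Sorted: [6.1, 6.1, 12.2]
By sides: Isosceles, By angles: Right

Isosceles, Right


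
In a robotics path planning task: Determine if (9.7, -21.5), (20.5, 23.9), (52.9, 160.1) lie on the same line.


Cross product: (20.5-9.7)*(160.1-(-21.5)) - (23.9-(-21.5))*(52.9-9.7)
= 0

Yes, collinear


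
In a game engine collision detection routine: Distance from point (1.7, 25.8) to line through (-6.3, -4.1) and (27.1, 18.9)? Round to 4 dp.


|cross product| = 814.66
|line direction| = sqrt(1644.56) = 40.5532
Distance = 814.66/sqrt(1644.56) = 20.0887

20.0887


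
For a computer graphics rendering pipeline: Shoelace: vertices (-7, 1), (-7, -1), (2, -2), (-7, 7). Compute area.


Shoelace sum: ((-7)*(-1) - (-7)*1) + ((-7)*(-2) - 2*(-1)) + (2*7 - (-7)*(-2)) + ((-7)*1 - (-7)*7)
= 72
Area = |72|/2 = 36

36


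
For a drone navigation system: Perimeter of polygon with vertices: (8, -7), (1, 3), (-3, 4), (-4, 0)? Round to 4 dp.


Sides: (8, -7)->(1, 3): sqrt(149) = 12.206556, (1, 3)->(-3, 4): sqrt(17) = 4.123106, (-3, 4)->(-4, 0): sqrt(17) = 4.123106, (-4, 0)->(8, -7): sqrt(193) = 13.892444
Sum = 34.345212
Perimeter = 34.3452

34.3452


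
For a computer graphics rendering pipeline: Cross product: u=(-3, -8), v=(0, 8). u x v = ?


u x v = u_x*v_y - u_y*v_x = (-3)*8 - (-8)*0
= (-24) - 0 = -24

-24


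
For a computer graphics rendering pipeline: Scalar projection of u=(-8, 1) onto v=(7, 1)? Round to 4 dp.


u.v = -55, |v| = sqrt(50) = 7.0711
Scalar projection = u.v / |v| = -55 / sqrt(50) = -7.7782

-7.7782


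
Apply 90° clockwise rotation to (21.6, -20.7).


90° CW: (x,y) -> (y, -x)
(21.6,-20.7) -> (-20.7, -21.6)

(-20.7, -21.6)


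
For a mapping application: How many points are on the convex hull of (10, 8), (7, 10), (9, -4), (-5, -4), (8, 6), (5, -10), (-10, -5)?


Convex hull vertices (CCW): (-10, -5), (5, -10), (9, -4), (10, 8), (7, 10)
Count = 5

5


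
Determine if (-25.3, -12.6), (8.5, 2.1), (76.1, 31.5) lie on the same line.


Cross product: (8.5-(-25.3))*(31.5-(-12.6)) - (2.1-(-12.6))*(76.1-(-25.3))
= 0

Yes, collinear


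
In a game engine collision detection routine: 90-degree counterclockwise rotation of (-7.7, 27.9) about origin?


90° CCW: (x,y) -> (-y, x)
(-7.7,27.9) -> (-27.9, -7.7)

(-27.9, -7.7)


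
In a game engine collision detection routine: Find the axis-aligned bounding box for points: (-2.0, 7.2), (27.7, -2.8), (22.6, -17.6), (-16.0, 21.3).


x range: [-16, 27.7]
y range: [-17.6, 21.3]
Bounding box: (-16,-17.6) to (27.7,21.3)

(-16,-17.6) to (27.7,21.3)


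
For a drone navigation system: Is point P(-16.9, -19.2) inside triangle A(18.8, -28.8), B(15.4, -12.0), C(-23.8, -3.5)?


Cross products: AB x AP = 567.12, BC x BP = 556.79, CA x CP = -494.25
All same sign? no

No, outside


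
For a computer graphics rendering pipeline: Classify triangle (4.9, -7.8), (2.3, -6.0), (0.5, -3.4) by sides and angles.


Side lengths squared: AB^2=10, BC^2=10, CA^2=38.72
Sorted: [10, 10, 38.72]
By sides: Isosceles, By angles: Obtuse

Isosceles, Obtuse


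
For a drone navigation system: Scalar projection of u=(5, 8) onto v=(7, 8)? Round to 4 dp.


u.v = 99, |v| = sqrt(113) = 10.6301
Scalar projection = u.v / |v| = 99 / sqrt(113) = 9.3131

9.3131


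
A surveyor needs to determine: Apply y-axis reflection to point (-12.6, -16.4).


Reflection over y-axis: (x,y) -> (-x,y)
(-12.6, -16.4) -> (12.6, -16.4)

(12.6, -16.4)


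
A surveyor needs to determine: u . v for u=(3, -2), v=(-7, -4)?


u . v = u_x*v_x + u_y*v_y = 3*(-7) + (-2)*(-4)
= (-21) + 8 = -13

-13


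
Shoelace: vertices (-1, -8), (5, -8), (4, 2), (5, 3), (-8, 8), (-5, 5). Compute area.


Shoelace sum: ((-1)*(-8) - 5*(-8)) + (5*2 - 4*(-8)) + (4*3 - 5*2) + (5*8 - (-8)*3) + ((-8)*5 - (-5)*8) + ((-5)*(-8) - (-1)*5)
= 201
Area = |201|/2 = 100.5

100.5


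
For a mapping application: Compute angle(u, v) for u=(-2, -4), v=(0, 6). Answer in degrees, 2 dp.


u.v = -24, |u| = sqrt(20) = 4.4721, |v| = sqrt(36) = 6
cos(theta) = u.v/(|u||v|) = -24/sqrt(720) = -0.894427
theta = acos(-0.894427) = 153.43 degrees

153.43 degrees


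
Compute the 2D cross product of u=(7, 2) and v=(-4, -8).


u x v = u_x*v_y - u_y*v_x = 7*(-8) - 2*(-4)
= (-56) - (-8) = -48

-48


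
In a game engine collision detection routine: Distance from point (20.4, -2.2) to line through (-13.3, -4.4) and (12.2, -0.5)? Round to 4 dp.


|cross product| = 75.33
|line direction| = sqrt(665.46) = 25.7965
Distance = 75.33/sqrt(665.46) = 2.9202

2.9202


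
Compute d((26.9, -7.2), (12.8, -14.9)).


dx=-14.1, dy=-7.7
d^2 = (-14.1)^2 + (-7.7)^2 = 258.1
d = sqrt(258.1) = 16.0655

16.0655


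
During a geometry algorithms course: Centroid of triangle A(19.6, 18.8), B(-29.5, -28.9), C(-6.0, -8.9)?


Centroid = ((x_A+x_B+x_C)/3, (y_A+y_B+y_C)/3)
= ((19.6+(-29.5)+(-6))/3, (18.8+(-28.9)+(-8.9))/3)
= (-5.3, -6.3333)

(-5.3, -6.3333)


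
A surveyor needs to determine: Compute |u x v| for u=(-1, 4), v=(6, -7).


|u x v| = |(-1)*(-7) - 4*6|
= |7 - 24| = 17

17


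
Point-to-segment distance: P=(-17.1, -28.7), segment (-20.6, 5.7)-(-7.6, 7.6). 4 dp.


Project P onto AB: t = 0 (clamped to [0,1])
Closest point on segment: (-20.6, 5.7)
Distance: 34.5776

34.5776


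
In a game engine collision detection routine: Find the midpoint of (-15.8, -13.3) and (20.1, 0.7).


M = (((-15.8)+20.1)/2, ((-13.3)+0.7)/2)
= (2.15, -6.3)

(2.15, -6.3)


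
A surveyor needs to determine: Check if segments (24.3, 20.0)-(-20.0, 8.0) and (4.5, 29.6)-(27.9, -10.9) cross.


Cross products: d1=577.26, d2=-1497.69, d3=-662.88, d4=1412.07
d1*d2 < 0 and d3*d4 < 0? yes

Yes, they intersect


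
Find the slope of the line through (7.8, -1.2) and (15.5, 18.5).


slope = (y2-y1)/(x2-x1) = (18.5-(-1.2))/(15.5-7.8) = 19.7/7.7 = 2.5584

2.5584


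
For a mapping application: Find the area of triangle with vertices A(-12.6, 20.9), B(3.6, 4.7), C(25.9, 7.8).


Area = |x_A(y_B-y_C) + x_B(y_C-y_A) + x_C(y_A-y_B)|/2
= |39.06 + (-47.16) + 419.58|/2
= 411.48/2 = 205.74

205.74


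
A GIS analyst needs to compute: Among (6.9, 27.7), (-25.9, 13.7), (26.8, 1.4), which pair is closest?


d(P0,P1) = 35.6629, d(P0,P2) = 32.9803, d(P1,P2) = 54.1164
Closest: P0 and P2

Closest pair: (6.9, 27.7) and (26.8, 1.4), distance = 32.9803


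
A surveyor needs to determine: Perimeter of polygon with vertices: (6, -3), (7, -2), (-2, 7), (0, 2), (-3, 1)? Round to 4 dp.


Sides: (6, -3)->(7, -2): sqrt(2) = 1.414214, (7, -2)->(-2, 7): sqrt(162) = 12.727922, (-2, 7)->(0, 2): sqrt(29) = 5.385165, (0, 2)->(-3, 1): sqrt(10) = 3.162278, (-3, 1)->(6, -3): sqrt(97) = 9.848858
Sum = 32.538437
Perimeter = 32.5384

32.5384


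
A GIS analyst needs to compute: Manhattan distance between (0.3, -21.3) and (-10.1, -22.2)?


|0.3-(-10.1)| + |(-21.3)-(-22.2)| = 10.4 + 0.9 = 11.3

11.3


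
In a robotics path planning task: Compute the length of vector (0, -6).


|u| = sqrt(0^2 + (-6)^2) = sqrt(36) = 6

6


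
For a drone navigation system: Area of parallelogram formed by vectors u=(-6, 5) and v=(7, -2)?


|u x v| = |(-6)*(-2) - 5*7|
= |12 - 35| = 23

23


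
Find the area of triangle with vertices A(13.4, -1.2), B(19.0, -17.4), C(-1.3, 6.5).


Area = |x_A(y_B-y_C) + x_B(y_C-y_A) + x_C(y_A-y_B)|/2
= |(-320.26) + 146.3 + (-21.06)|/2
= 195.02/2 = 97.51

97.51


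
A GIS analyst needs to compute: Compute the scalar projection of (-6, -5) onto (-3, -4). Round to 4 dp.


u.v = 38, |v| = sqrt(25) = 5
Scalar projection = u.v / |v| = 38 / sqrt(25) = 7.6

7.6


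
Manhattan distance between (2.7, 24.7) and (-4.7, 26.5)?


|2.7-(-4.7)| + |24.7-26.5| = 7.4 + 1.8 = 9.2

9.2


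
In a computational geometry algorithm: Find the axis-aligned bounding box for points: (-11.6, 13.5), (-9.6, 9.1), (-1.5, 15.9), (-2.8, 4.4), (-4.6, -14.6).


x range: [-11.6, -1.5]
y range: [-14.6, 15.9]
Bounding box: (-11.6,-14.6) to (-1.5,15.9)

(-11.6,-14.6) to (-1.5,15.9)


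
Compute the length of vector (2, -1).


|u| = sqrt(2^2 + (-1)^2) = sqrt(5) = 2.2361

2.2361


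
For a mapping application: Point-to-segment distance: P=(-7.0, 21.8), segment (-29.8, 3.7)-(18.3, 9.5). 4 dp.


Project P onto AB: t = 0.5119 (clamped to [0,1])
Closest point on segment: (-5.1755, 6.6693)
Distance: 15.2403

15.2403


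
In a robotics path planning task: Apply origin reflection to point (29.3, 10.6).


Reflection over origin: (x,y) -> (-x,-y)
(29.3, 10.6) -> (-29.3, -10.6)

(-29.3, -10.6)


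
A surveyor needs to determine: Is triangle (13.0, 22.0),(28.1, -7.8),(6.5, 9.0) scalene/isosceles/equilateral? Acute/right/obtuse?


Side lengths squared: AB^2=1116.05, BC^2=748.8, CA^2=211.25
Sorted: [211.25, 748.8, 1116.05]
By sides: Scalene, By angles: Obtuse

Scalene, Obtuse


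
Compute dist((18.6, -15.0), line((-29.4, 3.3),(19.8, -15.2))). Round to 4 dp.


|cross product| = 12.36
|line direction| = sqrt(2762.89) = 52.5632
Distance = 12.36/sqrt(2762.89) = 0.2351

0.2351


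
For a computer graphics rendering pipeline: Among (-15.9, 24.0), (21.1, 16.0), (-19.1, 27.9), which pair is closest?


d(P0,P1) = 37.855, d(P0,P2) = 5.0448, d(P1,P2) = 41.9243
Closest: P0 and P2

Closest pair: (-15.9, 24.0) and (-19.1, 27.9), distance = 5.0448


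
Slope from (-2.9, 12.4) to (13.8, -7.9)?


slope = (y2-y1)/(x2-x1) = ((-7.9)-12.4)/(13.8-(-2.9)) = (-20.3)/16.7 = -1.2156

-1.2156


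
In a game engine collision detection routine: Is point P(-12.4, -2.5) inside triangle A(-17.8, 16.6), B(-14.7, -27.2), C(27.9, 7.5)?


Cross products: AB x AP = 177.31, BC x BP = 972.41, CA x CP = 823.73
All same sign? yes

Yes, inside


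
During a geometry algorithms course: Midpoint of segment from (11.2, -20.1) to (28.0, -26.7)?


M = ((11.2+28)/2, ((-20.1)+(-26.7))/2)
= (19.6, -23.4)

(19.6, -23.4)


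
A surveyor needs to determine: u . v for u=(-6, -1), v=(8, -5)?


u . v = u_x*v_x + u_y*v_y = (-6)*8 + (-1)*(-5)
= (-48) + 5 = -43

-43


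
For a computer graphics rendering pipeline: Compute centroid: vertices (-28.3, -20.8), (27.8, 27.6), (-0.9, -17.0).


Centroid = ((x_A+x_B+x_C)/3, (y_A+y_B+y_C)/3)
= (((-28.3)+27.8+(-0.9))/3, ((-20.8)+27.6+(-17))/3)
= (-0.4667, -3.4)

(-0.4667, -3.4)


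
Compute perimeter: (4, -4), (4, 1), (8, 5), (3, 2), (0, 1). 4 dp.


Sides: (4, -4)->(4, 1): sqrt(25) = 5, (4, 1)->(8, 5): sqrt(32) = 5.656854, (8, 5)->(3, 2): sqrt(34) = 5.830952, (3, 2)->(0, 1): sqrt(10) = 3.162278, (0, 1)->(4, -4): sqrt(41) = 6.403124
Sum = 26.053208
Perimeter = 26.0532

26.0532


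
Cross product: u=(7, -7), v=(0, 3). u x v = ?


u x v = u_x*v_y - u_y*v_x = 7*3 - (-7)*0
= 21 - 0 = 21

21


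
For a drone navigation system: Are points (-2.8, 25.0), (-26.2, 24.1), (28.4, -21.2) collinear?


Cross product: ((-26.2)-(-2.8))*((-21.2)-25) - (24.1-25)*(28.4-(-2.8))
= 1109.16

No, not collinear


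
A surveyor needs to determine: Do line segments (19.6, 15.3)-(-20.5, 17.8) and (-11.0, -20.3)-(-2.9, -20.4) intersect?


Cross products: d1=291.42, d2=307.66, d3=1504.06, d4=1487.82
d1*d2 < 0 and d3*d4 < 0? no

No, they don't intersect


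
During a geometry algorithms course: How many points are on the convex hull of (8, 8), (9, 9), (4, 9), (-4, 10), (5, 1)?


Convex hull vertices (CCW): (-4, 10), (5, 1), (9, 9)
Count = 3

3


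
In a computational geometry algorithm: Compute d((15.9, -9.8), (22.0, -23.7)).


dx=6.1, dy=-13.9
d^2 = 6.1^2 + (-13.9)^2 = 230.42
d = sqrt(230.42) = 15.1796

15.1796


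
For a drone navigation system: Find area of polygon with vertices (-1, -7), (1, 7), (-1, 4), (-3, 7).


Shoelace sum: ((-1)*7 - 1*(-7)) + (1*4 - (-1)*7) + ((-1)*7 - (-3)*4) + ((-3)*(-7) - (-1)*7)
= 44
Area = |44|/2 = 22

22


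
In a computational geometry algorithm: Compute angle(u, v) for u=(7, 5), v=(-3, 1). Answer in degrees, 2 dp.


u.v = -16, |u| = sqrt(74) = 8.6023, |v| = sqrt(10) = 3.1623
cos(theta) = u.v/(|u||v|) = -16/sqrt(740) = -0.588172
theta = acos(-0.588172) = 126.03 degrees

126.03 degrees


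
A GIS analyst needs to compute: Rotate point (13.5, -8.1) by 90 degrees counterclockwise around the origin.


90° CCW: (x,y) -> (-y, x)
(13.5,-8.1) -> (8.1, 13.5)

(8.1, 13.5)


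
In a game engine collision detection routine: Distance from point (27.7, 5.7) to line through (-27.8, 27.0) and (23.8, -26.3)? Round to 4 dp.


|cross product| = 1859.07
|line direction| = sqrt(5503.45) = 74.1852
Distance = 1859.07/sqrt(5503.45) = 25.0598

25.0598


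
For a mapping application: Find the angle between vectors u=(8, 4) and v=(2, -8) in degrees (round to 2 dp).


u.v = -16, |u| = sqrt(80) = 8.9443, |v| = sqrt(68) = 8.2462
cos(theta) = u.v/(|u||v|) = -16/sqrt(5440) = -0.21693
theta = acos(-0.21693) = 102.53 degrees

102.53 degrees


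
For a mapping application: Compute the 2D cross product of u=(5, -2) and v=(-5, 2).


u x v = u_x*v_y - u_y*v_x = 5*2 - (-2)*(-5)
= 10 - 10 = 0

0


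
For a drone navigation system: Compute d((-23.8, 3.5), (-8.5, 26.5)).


dx=15.3, dy=23
d^2 = 15.3^2 + 23^2 = 763.09
d = sqrt(763.09) = 27.6241

27.6241


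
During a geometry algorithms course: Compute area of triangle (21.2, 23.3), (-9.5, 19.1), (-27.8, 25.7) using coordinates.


Area = |x_A(y_B-y_C) + x_B(y_C-y_A) + x_C(y_A-y_B)|/2
= |(-139.92) + (-22.8) + (-116.76)|/2
= 279.48/2 = 139.74

139.74


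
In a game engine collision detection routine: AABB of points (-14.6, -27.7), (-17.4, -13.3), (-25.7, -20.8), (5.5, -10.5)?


x range: [-25.7, 5.5]
y range: [-27.7, -10.5]
Bounding box: (-25.7,-27.7) to (5.5,-10.5)

(-25.7,-27.7) to (5.5,-10.5)


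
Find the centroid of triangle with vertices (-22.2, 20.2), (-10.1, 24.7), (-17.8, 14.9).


Centroid = ((x_A+x_B+x_C)/3, (y_A+y_B+y_C)/3)
= (((-22.2)+(-10.1)+(-17.8))/3, (20.2+24.7+14.9)/3)
= (-16.7, 19.9333)

(-16.7, 19.9333)


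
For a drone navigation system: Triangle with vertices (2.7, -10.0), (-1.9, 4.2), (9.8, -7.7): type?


Side lengths squared: AB^2=222.8, BC^2=278.5, CA^2=55.7
Sorted: [55.7, 222.8, 278.5]
By sides: Scalene, By angles: Right

Scalene, Right


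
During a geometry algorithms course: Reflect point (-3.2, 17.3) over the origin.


Reflection over origin: (x,y) -> (-x,-y)
(-3.2, 17.3) -> (3.2, -17.3)

(3.2, -17.3)


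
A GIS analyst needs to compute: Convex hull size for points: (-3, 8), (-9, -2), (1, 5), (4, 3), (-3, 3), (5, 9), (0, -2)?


Convex hull vertices (CCW): (-9, -2), (0, -2), (4, 3), (5, 9), (-3, 8)
Count = 5

5


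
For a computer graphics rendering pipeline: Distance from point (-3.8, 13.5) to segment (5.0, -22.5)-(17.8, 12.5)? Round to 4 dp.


Project P onto AB: t = 0.8261 (clamped to [0,1])
Closest point on segment: (15.5744, 6.4145)
Distance: 20.6294

20.6294


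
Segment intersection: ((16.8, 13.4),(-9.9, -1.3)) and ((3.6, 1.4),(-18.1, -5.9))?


Cross products: d1=-164.04, d2=-39.96, d3=126.36, d4=2.28
d1*d2 < 0 and d3*d4 < 0? no

No, they don't intersect


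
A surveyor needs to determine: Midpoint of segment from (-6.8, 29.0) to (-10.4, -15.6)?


M = (((-6.8)+(-10.4))/2, (29+(-15.6))/2)
= (-8.6, 6.7)

(-8.6, 6.7)


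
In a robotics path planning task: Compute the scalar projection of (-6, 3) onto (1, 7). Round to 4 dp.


u.v = 15, |v| = sqrt(50) = 7.0711
Scalar projection = u.v / |v| = 15 / sqrt(50) = 2.1213

2.1213


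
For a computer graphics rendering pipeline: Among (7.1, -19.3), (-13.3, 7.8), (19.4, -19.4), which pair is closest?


d(P0,P1) = 33.9201, d(P0,P2) = 12.3004, d(P1,P2) = 42.5339
Closest: P0 and P2

Closest pair: (7.1, -19.3) and (19.4, -19.4), distance = 12.3004


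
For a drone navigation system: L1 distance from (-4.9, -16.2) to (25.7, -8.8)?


|(-4.9)-25.7| + |(-16.2)-(-8.8)| = 30.6 + 7.4 = 38

38


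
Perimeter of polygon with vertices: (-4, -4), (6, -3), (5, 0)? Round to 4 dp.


Sides: (-4, -4)->(6, -3): sqrt(101) = 10.049876, (6, -3)->(5, 0): sqrt(10) = 3.162278, (5, 0)->(-4, -4): sqrt(97) = 9.848858
Sum = 23.061012
Perimeter = 23.061

23.061


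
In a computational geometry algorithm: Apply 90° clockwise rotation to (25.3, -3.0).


90° CW: (x,y) -> (y, -x)
(25.3,-3) -> (-3, -25.3)

(-3, -25.3)


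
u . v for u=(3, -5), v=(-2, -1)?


u . v = u_x*v_x + u_y*v_y = 3*(-2) + (-5)*(-1)
= (-6) + 5 = -1

-1


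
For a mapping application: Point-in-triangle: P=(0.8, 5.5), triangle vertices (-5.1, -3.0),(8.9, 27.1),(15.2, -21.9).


Cross products: AB x AP = -58.59, BC x BP = -532.98, CA x CP = -284.06
All same sign? yes

Yes, inside


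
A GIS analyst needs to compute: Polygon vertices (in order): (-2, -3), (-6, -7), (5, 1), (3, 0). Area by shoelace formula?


Shoelace sum: ((-2)*(-7) - (-6)*(-3)) + ((-6)*1 - 5*(-7)) + (5*0 - 3*1) + (3*(-3) - (-2)*0)
= 13
Area = |13|/2 = 6.5

6.5


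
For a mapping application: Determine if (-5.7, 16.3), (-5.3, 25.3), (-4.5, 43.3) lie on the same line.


Cross product: ((-5.3)-(-5.7))*(43.3-16.3) - (25.3-16.3)*((-4.5)-(-5.7))
= 0

Yes, collinear


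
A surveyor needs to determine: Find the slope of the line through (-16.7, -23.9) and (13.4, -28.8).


slope = (y2-y1)/(x2-x1) = ((-28.8)-(-23.9))/(13.4-(-16.7)) = (-4.9)/30.1 = -0.1628

-0.1628


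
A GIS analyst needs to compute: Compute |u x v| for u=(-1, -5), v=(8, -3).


|u x v| = |(-1)*(-3) - (-5)*8|
= |3 - (-40)| = 43

43


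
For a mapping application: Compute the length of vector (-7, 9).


|u| = sqrt((-7)^2 + 9^2) = sqrt(130) = 11.4018

11.4018


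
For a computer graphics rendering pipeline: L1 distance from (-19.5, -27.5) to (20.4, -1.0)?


|(-19.5)-20.4| + |(-27.5)-(-1)| = 39.9 + 26.5 = 66.4

66.4


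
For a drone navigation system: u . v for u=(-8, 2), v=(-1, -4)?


u . v = u_x*v_x + u_y*v_y = (-8)*(-1) + 2*(-4)
= 8 + (-8) = 0

0


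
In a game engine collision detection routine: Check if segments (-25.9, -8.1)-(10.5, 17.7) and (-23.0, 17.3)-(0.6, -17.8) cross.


Cross products: d1=-701.23, d2=1185.29, d3=849.74, d4=-1036.78
d1*d2 < 0 and d3*d4 < 0? yes

Yes, they intersect


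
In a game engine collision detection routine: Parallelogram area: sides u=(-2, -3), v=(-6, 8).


|u x v| = |(-2)*8 - (-3)*(-6)|
= |(-16) - 18| = 34

34


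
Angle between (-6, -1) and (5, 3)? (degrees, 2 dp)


u.v = -33, |u| = sqrt(37) = 6.0828, |v| = sqrt(34) = 5.831
cos(theta) = u.v/(|u||v|) = -33/sqrt(1258) = -0.930408
theta = acos(-0.930408) = 158.5 degrees

158.5 degrees


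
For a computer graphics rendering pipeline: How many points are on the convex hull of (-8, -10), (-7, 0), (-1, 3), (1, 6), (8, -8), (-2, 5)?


Convex hull vertices (CCW): (-8, -10), (8, -8), (1, 6), (-2, 5), (-7, 0)
Count = 5

5


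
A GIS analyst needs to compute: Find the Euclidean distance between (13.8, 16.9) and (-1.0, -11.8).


dx=-14.8, dy=-28.7
d^2 = (-14.8)^2 + (-28.7)^2 = 1042.73
d = sqrt(1042.73) = 32.2913

32.2913


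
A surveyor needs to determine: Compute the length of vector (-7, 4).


|u| = sqrt((-7)^2 + 4^2) = sqrt(65) = 8.0623

8.0623


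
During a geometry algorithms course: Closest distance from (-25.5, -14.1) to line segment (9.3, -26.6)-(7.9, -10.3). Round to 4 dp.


Project P onto AB: t = 0.9433 (clamped to [0,1])
Closest point on segment: (7.9794, -11.2245)
Distance: 33.6027

33.6027


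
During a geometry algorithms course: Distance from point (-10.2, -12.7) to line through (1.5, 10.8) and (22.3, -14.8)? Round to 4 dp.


|cross product| = 788.32
|line direction| = sqrt(1088) = 32.9848
Distance = 788.32/sqrt(1088) = 23.8995

23.8995


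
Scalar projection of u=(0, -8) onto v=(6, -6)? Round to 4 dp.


u.v = 48, |v| = sqrt(72) = 8.4853
Scalar projection = u.v / |v| = 48 / sqrt(72) = 5.6569

5.6569


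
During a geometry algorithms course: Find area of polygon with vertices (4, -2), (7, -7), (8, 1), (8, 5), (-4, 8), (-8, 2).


Shoelace sum: (4*(-7) - 7*(-2)) + (7*1 - 8*(-7)) + (8*5 - 8*1) + (8*8 - (-4)*5) + ((-4)*2 - (-8)*8) + ((-8)*(-2) - 4*2)
= 229
Area = |229|/2 = 114.5

114.5


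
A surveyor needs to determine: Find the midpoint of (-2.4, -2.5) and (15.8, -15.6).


M = (((-2.4)+15.8)/2, ((-2.5)+(-15.6))/2)
= (6.7, -9.05)

(6.7, -9.05)


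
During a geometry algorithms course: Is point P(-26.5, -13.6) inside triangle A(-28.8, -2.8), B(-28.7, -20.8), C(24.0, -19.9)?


Cross products: AB x AP = 40.32, BC x BP = 377.46, CA x CP = 530.91
All same sign? yes

Yes, inside


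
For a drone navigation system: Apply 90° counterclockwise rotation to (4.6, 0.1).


90° CCW: (x,y) -> (-y, x)
(4.6,0.1) -> (-0.1, 4.6)

(-0.1, 4.6)


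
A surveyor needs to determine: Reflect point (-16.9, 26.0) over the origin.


Reflection over origin: (x,y) -> (-x,-y)
(-16.9, 26) -> (16.9, -26)

(16.9, -26)


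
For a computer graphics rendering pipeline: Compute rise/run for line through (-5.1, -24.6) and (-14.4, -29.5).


slope = (y2-y1)/(x2-x1) = ((-29.5)-(-24.6))/((-14.4)-(-5.1)) = (-4.9)/(-9.3) = 0.5269

0.5269
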